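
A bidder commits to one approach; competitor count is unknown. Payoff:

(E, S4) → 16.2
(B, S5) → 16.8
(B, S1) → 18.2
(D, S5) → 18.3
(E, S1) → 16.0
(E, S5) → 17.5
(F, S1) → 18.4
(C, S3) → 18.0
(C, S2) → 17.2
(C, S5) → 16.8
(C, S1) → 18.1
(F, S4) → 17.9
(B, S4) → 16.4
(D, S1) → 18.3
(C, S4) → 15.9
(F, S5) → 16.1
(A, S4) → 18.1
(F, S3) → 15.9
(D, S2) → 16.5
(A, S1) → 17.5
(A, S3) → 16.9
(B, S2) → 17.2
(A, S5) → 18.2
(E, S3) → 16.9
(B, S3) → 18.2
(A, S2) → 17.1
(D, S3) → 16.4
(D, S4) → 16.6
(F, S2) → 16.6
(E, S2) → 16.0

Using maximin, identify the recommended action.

Row minima: A=16.9, B=16.4, C=15.9, D=16.4, E=16.0, F=15.9
Best worst-case = 16.9 → A.

A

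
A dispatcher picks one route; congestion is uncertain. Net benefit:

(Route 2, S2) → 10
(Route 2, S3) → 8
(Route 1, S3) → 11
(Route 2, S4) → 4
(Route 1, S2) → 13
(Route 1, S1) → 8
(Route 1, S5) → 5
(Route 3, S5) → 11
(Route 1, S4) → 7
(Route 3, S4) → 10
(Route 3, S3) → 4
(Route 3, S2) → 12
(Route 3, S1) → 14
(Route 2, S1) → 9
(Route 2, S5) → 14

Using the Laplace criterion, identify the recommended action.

Row averages: Route 1=8.8, Route 2=9, Route 3=10.2
Highest average = 10.2 → Route 3.

Route 3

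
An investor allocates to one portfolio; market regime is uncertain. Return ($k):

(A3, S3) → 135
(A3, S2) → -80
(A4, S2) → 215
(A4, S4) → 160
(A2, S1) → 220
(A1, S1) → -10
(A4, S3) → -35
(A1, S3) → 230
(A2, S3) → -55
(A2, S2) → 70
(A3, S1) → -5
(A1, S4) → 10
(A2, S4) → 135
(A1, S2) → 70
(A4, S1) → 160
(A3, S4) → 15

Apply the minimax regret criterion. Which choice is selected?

Column bests: S1=220, S2=215, S3=230, S4=160.
A1 regrets: 230, 145, 0, 150 → max 230
A2 regrets: 0, 145, 285, 25 → max 285
A3 regrets: 225, 295, 95, 145 → max 295
A4 regrets: 60, 0, 265, 0 → max 265
Smallest max regret = 230 → A1.

A1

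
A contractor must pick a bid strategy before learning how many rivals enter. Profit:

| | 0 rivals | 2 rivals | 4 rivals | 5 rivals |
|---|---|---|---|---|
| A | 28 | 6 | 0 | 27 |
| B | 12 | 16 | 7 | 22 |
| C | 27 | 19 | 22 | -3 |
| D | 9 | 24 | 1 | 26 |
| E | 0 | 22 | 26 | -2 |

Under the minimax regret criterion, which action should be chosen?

Column bests: 0 rivals=28, 2 rivals=24, 4 rivals=26, 5 rivals=27.
A regrets: 0, 18, 26, 0 → max 26
B regrets: 16, 8, 19, 5 → max 19
C regrets: 1, 5, 4, 30 → max 30
D regrets: 19, 0, 25, 1 → max 25
E regrets: 28, 2, 0, 29 → max 29
Smallest max regret = 19 → B.

B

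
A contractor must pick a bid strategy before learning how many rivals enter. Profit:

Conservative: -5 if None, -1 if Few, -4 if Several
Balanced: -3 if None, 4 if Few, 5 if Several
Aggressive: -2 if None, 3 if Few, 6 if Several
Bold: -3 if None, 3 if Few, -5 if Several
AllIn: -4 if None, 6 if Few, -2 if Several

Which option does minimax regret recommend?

Column bests: None=-2, Few=6, Several=6.
Conservative regrets: 3, 7, 10 → max 10
Balanced regrets: 1, 2, 1 → max 2
Aggressive regrets: 0, 3, 0 → max 3
Bold regrets: 1, 3, 11 → max 11
AllIn regrets: 2, 0, 8 → max 8
Smallest max regret = 2 → Balanced.

Balanced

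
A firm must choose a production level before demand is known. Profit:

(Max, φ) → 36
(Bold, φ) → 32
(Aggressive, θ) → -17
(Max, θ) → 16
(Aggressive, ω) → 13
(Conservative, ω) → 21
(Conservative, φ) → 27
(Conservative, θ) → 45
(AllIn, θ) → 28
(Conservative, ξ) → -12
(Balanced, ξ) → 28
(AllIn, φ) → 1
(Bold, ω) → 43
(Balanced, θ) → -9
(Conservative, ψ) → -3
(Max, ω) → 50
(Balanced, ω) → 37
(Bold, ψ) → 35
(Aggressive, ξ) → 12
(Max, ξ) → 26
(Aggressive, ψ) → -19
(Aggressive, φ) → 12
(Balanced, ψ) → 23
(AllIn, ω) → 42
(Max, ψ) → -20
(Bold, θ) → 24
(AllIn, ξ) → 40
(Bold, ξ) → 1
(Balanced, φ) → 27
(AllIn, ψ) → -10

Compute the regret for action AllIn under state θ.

Best payoff under θ is 45.
Regret = 45 − 28 = 17.

17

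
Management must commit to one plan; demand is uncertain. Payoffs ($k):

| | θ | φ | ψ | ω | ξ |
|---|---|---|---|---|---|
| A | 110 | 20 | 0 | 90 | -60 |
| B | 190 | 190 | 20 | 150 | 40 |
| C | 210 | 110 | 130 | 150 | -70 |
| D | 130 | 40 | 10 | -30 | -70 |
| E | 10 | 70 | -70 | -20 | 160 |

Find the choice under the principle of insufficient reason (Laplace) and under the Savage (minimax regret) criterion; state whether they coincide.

laplace → B; minimax regret → B (agree)

Row averages: A=32, B=118, C=106, D=16, E=30
Highest average = 118 → B.
Column bests: θ=210, φ=190, ψ=130, ω=150, ξ=160.
A regrets: 100, 170, 130, 60, 220 → max 220
B regrets: 20, 0, 110, 0, 120 → max 120
C regrets: 0, 80, 0, 0, 230 → max 230
D regrets: 80, 150, 120, 180, 230 → max 230
E regrets: 200, 120, 200, 170, 0 → max 200
Smallest max regret = 120 → B.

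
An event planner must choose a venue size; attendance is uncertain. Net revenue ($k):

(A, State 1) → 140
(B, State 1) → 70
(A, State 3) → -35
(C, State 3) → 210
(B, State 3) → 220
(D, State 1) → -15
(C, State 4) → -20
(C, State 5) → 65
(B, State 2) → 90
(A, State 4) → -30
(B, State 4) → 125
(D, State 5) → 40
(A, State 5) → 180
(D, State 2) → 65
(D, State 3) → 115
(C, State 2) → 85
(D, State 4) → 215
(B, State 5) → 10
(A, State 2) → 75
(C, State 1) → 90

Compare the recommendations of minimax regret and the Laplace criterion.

minimax regret → D; laplace → B (disagree)

Column bests: State 1=140, State 2=90, State 3=220, State 4=215, State 5=180.
A regrets: 0, 15, 255, 245, 0 → max 255
B regrets: 70, 0, 0, 90, 170 → max 170
C regrets: 50, 5, 10, 235, 115 → max 235
D regrets: 155, 25, 105, 0, 140 → max 155
Smallest max regret = 155 → D.
Row averages: A=66, B=103, C=86, D=84
Highest average = 103 → B.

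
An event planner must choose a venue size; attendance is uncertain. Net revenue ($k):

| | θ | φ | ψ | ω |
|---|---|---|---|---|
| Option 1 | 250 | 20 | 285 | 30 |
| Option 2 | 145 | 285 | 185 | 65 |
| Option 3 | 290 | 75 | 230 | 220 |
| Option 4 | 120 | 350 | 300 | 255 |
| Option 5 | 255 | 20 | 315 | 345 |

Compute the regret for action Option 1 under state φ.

330

Best payoff under φ is 350.
Regret = 350 − 20 = 330.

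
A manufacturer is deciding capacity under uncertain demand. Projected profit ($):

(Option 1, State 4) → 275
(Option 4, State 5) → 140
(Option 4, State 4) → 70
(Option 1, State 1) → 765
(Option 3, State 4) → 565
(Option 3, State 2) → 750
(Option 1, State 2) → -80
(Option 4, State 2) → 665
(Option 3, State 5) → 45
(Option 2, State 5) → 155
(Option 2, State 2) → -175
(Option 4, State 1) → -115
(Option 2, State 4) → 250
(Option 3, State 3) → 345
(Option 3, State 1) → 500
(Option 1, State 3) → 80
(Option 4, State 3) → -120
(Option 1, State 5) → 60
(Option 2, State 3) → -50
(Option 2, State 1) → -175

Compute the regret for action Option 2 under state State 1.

940

Best payoff under State 1 is 765.
Regret = 765 − (-175) = 940.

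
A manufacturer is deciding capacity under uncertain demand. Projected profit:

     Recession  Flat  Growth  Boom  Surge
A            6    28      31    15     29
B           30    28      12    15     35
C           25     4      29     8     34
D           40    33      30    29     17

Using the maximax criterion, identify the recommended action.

Row maxima: A=31, B=35, C=34, D=40
Best best-case = 40 → D.

D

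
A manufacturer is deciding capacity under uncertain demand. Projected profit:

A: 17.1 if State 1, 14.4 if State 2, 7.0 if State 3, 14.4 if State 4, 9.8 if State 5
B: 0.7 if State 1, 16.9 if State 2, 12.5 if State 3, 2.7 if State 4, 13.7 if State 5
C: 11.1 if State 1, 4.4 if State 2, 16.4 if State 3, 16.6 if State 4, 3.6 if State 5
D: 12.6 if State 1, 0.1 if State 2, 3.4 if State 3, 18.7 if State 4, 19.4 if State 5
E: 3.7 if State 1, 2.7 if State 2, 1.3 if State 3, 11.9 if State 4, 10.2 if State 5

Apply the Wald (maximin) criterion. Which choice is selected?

A

Row minima: A=7.0, B=0.7, C=3.6, D=0.1, E=1.3
Best worst-case = 7.0 → A.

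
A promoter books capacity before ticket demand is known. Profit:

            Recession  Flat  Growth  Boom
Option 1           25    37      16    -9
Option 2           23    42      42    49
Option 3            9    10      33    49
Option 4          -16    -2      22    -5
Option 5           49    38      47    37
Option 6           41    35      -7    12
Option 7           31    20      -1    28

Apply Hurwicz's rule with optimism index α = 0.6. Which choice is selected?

Option 1: 0.6·37 + 0.4·(-9) = 18.6
Option 2: 0.6·49 + 0.4·23 = 38.6
Option 3: 0.6·49 + 0.4·9 = 33
Option 4: 0.6·22 + 0.4·(-16) = 6.8
Option 5: 0.6·49 + 0.4·37 = 44.2
Option 6: 0.6·41 + 0.4·(-7) = 21.8
Option 7: 0.6·31 + 0.4·(-1) = 18.2
Highest Hurwicz score = 44.2 → Option 5.

Option 5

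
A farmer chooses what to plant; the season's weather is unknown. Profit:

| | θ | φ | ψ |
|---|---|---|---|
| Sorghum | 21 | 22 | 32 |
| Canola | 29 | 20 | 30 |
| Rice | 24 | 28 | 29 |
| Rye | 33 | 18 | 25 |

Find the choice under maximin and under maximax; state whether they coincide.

maximin → Rice; maximax → Rye (disagree)

Row minima: Sorghum=21, Canola=20, Rice=24, Rye=18
Best worst-case = 24 → Rice.
Row maxima: Sorghum=32, Canola=30, Rice=29, Rye=33
Best best-case = 33 → Rye.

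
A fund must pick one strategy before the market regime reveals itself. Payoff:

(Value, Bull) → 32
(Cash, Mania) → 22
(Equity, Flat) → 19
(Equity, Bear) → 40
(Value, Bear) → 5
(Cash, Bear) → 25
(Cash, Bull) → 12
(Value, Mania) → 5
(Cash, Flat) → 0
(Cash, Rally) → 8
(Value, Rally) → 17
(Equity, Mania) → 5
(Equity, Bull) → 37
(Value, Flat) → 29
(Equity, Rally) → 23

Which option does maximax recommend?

Equity

Row maxima: Equity=40, Cash=25, Value=32
Best best-case = 40 → Equity.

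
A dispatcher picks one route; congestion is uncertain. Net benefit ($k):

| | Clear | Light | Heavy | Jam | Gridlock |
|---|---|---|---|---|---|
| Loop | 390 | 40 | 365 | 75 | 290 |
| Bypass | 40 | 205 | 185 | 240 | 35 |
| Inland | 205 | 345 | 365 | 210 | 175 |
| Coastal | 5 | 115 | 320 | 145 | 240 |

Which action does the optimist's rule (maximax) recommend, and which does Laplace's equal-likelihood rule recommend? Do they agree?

maximax → Loop; laplace → Inland (disagree)

Row maxima: Loop=390, Bypass=240, Inland=365, Coastal=320
Best best-case = 390 → Loop.
Row averages: Loop=232, Bypass=141, Inland=260, Coastal=165
Highest average = 260 → Inland.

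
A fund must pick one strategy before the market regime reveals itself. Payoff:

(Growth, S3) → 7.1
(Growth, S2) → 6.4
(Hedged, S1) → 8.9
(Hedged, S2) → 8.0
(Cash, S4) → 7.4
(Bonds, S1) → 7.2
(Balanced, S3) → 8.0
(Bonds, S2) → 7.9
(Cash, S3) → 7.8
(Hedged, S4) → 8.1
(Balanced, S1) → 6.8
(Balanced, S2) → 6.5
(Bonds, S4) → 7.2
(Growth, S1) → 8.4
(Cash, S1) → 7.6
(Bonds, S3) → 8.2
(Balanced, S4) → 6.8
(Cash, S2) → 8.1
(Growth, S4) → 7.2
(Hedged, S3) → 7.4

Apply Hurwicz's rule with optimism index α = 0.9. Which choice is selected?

Hedged: 0.9·8.9 + 0.1·7.4 = 8.75
Balanced: 0.9·8.0 + 0.1·6.5 = 7.85
Growth: 0.9·8.4 + 0.1·6.4 = 8.2
Cash: 0.9·8.1 + 0.1·7.4 = 8.03
Bonds: 0.9·8.2 + 0.1·7.2 = 8.1
Highest Hurwicz score = 8.75 → Hedged.

Hedged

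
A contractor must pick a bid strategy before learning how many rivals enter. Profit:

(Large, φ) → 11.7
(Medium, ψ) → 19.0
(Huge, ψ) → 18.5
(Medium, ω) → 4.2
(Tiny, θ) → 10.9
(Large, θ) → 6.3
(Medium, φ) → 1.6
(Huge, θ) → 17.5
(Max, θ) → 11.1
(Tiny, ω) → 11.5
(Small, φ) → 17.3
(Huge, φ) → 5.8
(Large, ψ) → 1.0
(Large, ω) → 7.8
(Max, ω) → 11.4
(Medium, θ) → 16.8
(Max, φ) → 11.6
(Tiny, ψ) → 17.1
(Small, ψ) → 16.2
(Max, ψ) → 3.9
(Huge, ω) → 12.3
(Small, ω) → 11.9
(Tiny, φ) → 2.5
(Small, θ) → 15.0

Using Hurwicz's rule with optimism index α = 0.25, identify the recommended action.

Small

Tiny: 0.25·17.1 + 0.75·2.5 = 6.15
Small: 0.25·17.3 + 0.75·11.9 = 13.25
Medium: 0.25·19.0 + 0.75·1.6 = 5.95
Large: 0.25·11.7 + 0.75·1.0 = 3.675
Huge: 0.25·18.5 + 0.75·5.8 = 8.975
Max: 0.25·11.6 + 0.75·3.9 = 5.825
Highest Hurwicz score = 13.25 → Small.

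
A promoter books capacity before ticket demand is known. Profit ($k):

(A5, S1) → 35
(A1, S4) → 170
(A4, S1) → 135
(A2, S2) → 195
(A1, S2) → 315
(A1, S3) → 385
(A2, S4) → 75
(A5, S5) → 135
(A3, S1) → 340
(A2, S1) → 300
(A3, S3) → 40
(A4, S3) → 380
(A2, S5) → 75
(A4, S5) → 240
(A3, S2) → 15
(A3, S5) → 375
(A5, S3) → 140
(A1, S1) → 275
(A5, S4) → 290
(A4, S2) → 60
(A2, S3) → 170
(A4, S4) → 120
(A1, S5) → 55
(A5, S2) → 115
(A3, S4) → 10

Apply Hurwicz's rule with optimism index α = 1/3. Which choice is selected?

A1: 1/3·385 + 2/3·55 = 165
A2: 1/3·300 + 2/3·75 = 150
A3: 1/3·375 + 2/3·10 = 395/3
A4: 1/3·380 + 2/3·60 = 500/3
A5: 1/3·290 + 2/3·35 = 120
Highest Hurwicz score = 500/3 → A4.

A4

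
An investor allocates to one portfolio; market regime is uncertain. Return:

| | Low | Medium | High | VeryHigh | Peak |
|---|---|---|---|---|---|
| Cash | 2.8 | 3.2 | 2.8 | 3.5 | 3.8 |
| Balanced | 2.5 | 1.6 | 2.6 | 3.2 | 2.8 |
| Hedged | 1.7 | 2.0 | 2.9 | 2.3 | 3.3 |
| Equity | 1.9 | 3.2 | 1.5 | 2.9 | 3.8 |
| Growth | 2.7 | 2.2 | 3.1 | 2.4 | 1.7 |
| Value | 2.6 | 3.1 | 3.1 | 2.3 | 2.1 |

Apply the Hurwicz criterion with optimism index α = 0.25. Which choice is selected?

Cash: 0.25·3.8 + 0.75·2.8 = 3.05
Balanced: 0.25·3.2 + 0.75·1.6 = 2
Hedged: 0.25·3.3 + 0.75·1.7 = 2.1
Equity: 0.25·3.8 + 0.75·1.5 = 2.075
Growth: 0.25·3.1 + 0.75·1.7 = 2.05
Value: 0.25·3.1 + 0.75·2.1 = 2.35
Highest Hurwicz score = 3.05 → Cash.

Cash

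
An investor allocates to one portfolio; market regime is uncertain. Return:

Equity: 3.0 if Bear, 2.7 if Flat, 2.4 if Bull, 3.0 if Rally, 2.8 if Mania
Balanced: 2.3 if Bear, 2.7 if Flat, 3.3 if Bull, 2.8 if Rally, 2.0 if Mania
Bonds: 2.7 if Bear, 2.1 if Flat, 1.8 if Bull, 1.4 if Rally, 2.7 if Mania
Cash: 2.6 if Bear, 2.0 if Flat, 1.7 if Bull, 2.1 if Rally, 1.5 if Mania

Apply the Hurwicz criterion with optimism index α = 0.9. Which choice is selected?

Balanced

Equity: 0.9·3.0 + 0.1·2.4 = 2.94
Balanced: 0.9·3.3 + 0.1·2.0 = 3.17
Bonds: 0.9·2.7 + 0.1·1.4 = 2.57
Cash: 0.9·2.6 + 0.1·1.5 = 2.49
Highest Hurwicz score = 3.17 → Balanced.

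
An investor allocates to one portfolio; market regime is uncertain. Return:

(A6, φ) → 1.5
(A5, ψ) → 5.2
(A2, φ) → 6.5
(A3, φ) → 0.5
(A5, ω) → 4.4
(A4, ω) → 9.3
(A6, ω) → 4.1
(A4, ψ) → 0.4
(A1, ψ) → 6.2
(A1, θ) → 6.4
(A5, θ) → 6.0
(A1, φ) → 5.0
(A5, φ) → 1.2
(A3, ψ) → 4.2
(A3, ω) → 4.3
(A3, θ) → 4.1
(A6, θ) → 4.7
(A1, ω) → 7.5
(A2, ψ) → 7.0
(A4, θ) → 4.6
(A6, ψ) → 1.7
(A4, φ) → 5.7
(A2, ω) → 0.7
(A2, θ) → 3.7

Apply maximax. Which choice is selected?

A4

Row maxima: A1=7.5, A2=7.0, A3=4.3, A4=9.3, A5=6.0, A6=4.7
Best best-case = 9.3 → A4.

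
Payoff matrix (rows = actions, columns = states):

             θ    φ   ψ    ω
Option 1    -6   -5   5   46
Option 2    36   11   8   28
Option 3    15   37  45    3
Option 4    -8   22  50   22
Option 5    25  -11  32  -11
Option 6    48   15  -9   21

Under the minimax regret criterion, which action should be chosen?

Option 2

Column bests: θ=48, φ=37, ψ=50, ω=46.
Option 1 regrets: 54, 42, 45, 0 → max 54
Option 2 regrets: 12, 26, 42, 18 → max 42
Option 3 regrets: 33, 0, 5, 43 → max 43
Option 4 regrets: 56, 15, 0, 24 → max 56
Option 5 regrets: 23, 48, 18, 57 → max 57
Option 6 regrets: 0, 22, 59, 25 → max 59
Smallest max regret = 42 → Option 2.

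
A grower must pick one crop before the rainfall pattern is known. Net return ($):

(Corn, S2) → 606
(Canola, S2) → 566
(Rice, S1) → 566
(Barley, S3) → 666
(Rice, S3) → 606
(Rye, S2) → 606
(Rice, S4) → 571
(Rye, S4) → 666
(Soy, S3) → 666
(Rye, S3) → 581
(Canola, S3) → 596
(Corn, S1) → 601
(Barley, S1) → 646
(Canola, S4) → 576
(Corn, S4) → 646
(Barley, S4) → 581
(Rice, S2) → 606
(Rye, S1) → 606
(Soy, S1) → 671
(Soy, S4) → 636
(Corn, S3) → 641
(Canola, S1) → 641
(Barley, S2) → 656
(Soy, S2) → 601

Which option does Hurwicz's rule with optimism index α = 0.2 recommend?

Barley: 0.2·666 + 0.8·581 = 598
Rye: 0.2·666 + 0.8·581 = 598
Rice: 0.2·606 + 0.8·566 = 574
Corn: 0.2·646 + 0.8·601 = 610
Soy: 0.2·671 + 0.8·601 = 615
Canola: 0.2·641 + 0.8·566 = 581
Highest Hurwicz score = 615 → Soy.

Soy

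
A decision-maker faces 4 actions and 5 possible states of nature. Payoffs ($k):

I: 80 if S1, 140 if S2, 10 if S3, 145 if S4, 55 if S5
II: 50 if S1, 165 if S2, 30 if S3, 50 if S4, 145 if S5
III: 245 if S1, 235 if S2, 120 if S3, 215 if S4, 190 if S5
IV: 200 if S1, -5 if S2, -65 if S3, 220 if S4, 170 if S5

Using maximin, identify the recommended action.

Row minima: I=10, II=30, III=120, IV=-65
Best worst-case = 120 → III.

III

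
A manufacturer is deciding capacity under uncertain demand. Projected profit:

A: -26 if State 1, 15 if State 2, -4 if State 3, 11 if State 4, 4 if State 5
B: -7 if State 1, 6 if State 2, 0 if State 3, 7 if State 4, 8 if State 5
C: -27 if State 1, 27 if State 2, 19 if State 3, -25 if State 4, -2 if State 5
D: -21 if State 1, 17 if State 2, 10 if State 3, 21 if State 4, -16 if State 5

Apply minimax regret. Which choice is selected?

B

Column bests: State 1=-7, State 2=27, State 3=19, State 4=21, State 5=8.
A regrets: 19, 12, 23, 10, 4 → max 23
B regrets: 0, 21, 19, 14, 0 → max 21
C regrets: 20, 0, 0, 46, 10 → max 46
D regrets: 14, 10, 9, 0, 24 → max 24
Smallest max regret = 21 → B.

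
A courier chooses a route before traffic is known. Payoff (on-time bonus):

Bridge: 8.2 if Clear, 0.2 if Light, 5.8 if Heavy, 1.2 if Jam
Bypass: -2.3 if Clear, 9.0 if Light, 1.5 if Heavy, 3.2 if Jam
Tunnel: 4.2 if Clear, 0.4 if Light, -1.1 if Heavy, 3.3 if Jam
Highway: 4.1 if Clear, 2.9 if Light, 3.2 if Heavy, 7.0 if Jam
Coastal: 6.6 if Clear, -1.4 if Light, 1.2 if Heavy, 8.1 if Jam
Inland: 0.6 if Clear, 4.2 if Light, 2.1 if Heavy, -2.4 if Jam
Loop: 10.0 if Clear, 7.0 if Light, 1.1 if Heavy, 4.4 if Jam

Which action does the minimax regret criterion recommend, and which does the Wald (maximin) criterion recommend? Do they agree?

minimax regret → Loop; maximin → Highway (disagree)

Column bests: Clear=10.0, Light=9.0, Heavy=5.8, Jam=8.1.
Bridge regrets: 1.8, 8.8, 0.0, 6.9 → max 8.8
Bypass regrets: 12.3, 0.0, 4.3, 4.9 → max 12.3
Tunnel regrets: 5.8, 8.6, 6.9, 4.8 → max 8.6
Highway regrets: 5.9, 6.1, 2.6, 1.1 → max 6.1
Coastal regrets: 3.4, 10.4, 4.6, 0.0 → max 10.4
Inland regrets: 9.4, 4.8, 3.7, 10.5 → max 10.5
Loop regrets: 0.0, 2.0, 4.7, 3.7 → max 4.7
Smallest max regret = 4.7 → Loop.
Row minima: Bridge=0.2, Bypass=-2.3, Tunnel=-1.1, Highway=2.9, Coastal=-1.4, Inland=-2.4, Loop=1.1
Best worst-case = 2.9 → Highway.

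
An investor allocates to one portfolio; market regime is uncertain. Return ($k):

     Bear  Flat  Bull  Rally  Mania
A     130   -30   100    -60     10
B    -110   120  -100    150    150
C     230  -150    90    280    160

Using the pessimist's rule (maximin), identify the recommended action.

A

Row minima: A=-60, B=-110, C=-150
Best worst-case = -60 → A.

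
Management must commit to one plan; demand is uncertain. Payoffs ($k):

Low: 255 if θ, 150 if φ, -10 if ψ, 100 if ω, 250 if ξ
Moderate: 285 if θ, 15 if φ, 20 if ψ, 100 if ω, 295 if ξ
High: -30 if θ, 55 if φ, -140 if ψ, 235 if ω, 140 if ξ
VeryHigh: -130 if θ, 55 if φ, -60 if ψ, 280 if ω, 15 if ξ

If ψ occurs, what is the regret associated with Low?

Best payoff under ψ is 20.
Regret = 20 − (-10) = 30.

30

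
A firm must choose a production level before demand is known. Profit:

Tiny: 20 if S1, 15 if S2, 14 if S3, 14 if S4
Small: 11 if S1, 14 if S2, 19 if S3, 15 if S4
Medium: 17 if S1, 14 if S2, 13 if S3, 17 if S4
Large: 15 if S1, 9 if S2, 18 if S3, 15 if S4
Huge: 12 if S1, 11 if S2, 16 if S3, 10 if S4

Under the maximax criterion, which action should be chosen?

Tiny

Row maxima: Tiny=20, Small=19, Medium=17, Large=18, Huge=16
Best best-case = 20 → Tiny.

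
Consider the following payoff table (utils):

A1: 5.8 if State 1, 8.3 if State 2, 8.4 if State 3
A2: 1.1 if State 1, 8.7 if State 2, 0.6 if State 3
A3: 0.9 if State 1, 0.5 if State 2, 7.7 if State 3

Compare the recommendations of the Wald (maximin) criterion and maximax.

Row minima: A1=5.8, A2=0.6, A3=0.5
Best worst-case = 5.8 → A1.
Row maxima: A1=8.4, A2=8.7, A3=7.7
Best best-case = 8.7 → A2.

maximin → A1; maximax → A2 (disagree)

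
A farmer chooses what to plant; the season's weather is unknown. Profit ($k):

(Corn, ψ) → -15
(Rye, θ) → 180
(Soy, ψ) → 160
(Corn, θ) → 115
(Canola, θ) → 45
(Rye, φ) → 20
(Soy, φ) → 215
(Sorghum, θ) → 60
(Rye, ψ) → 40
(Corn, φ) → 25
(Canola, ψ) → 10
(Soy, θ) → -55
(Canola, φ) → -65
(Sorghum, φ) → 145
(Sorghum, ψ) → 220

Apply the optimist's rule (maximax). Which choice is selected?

Row maxima: Canola=45, Soy=215, Sorghum=220, Rye=180, Corn=115
Best best-case = 220 → Sorghum.

Sorghum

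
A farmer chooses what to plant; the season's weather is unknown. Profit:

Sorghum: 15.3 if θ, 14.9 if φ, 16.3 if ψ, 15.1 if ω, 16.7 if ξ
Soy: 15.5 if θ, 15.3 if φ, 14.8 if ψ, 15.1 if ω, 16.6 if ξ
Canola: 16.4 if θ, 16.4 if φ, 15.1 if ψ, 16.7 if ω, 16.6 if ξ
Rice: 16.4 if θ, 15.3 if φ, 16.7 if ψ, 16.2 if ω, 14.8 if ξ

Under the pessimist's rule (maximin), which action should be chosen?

Canola

Row minima: Sorghum=14.9, Soy=14.8, Canola=15.1, Rice=14.8
Best worst-case = 15.1 → Canola.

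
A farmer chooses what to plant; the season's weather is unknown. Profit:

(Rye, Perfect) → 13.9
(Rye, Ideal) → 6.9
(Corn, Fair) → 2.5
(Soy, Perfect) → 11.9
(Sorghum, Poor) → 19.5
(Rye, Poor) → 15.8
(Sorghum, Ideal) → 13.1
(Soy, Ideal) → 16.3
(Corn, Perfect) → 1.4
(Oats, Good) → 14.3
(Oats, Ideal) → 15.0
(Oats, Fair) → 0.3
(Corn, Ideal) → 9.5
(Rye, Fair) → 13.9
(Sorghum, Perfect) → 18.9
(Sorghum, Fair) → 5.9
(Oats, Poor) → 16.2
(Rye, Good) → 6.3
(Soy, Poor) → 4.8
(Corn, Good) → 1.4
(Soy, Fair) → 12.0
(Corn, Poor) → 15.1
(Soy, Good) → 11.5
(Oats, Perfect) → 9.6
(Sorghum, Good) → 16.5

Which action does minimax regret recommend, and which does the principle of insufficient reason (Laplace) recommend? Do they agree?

minimax regret → Sorghum; laplace → Sorghum (agree)

Column bests: Poor=19.5, Fair=13.9, Good=16.5, Ideal=16.3, Perfect=18.9.
Sorghum regrets: 0.0, 8.0, 0.0, 3.2, 0.0 → max 8.0
Corn regrets: 4.4, 11.4, 15.1, 6.8, 17.5 → max 17.5
Rye regrets: 3.7, 0.0, 10.2, 9.4, 5.0 → max 10.2
Oats regrets: 3.3, 13.6, 2.2, 1.3, 9.3 → max 13.6
Soy regrets: 14.7, 1.9, 5.0, 0.0, 7.0 → max 14.7
Smallest max regret = 8.0 → Sorghum.
Row averages: Sorghum=14.78, Corn=5.98, Rye=11.36, Oats=11.08, Soy=11.3
Highest average = 14.78 → Sorghum.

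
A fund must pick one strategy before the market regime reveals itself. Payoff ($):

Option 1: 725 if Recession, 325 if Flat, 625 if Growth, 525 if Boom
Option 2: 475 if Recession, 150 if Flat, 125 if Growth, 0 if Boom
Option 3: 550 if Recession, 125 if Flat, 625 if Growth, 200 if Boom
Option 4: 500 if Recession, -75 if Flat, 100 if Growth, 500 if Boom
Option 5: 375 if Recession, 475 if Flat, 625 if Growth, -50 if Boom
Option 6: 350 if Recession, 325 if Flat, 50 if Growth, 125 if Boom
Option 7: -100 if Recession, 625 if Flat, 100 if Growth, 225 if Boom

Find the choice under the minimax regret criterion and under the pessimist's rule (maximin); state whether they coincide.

Column bests: Recession=725, Flat=625, Growth=625, Boom=525.
Option 1 regrets: 0, 300, 0, 0 → max 300
Option 2 regrets: 250, 475, 500, 525 → max 525
Option 3 regrets: 175, 500, 0, 325 → max 500
Option 4 regrets: 225, 700, 525, 25 → max 700
Option 5 regrets: 350, 150, 0, 575 → max 575
Option 6 regrets: 375, 300, 575, 400 → max 575
Option 7 regrets: 825, 0, 525, 300 → max 825
Smallest max regret = 300 → Option 1.
Row minima: Option 1=325, Option 2=0, Option 3=125, Option 4=-75, Option 5=-50, Option 6=50, Option 7=-100
Best worst-case = 325 → Option 1.

minimax regret → Option 1; maximin → Option 1 (agree)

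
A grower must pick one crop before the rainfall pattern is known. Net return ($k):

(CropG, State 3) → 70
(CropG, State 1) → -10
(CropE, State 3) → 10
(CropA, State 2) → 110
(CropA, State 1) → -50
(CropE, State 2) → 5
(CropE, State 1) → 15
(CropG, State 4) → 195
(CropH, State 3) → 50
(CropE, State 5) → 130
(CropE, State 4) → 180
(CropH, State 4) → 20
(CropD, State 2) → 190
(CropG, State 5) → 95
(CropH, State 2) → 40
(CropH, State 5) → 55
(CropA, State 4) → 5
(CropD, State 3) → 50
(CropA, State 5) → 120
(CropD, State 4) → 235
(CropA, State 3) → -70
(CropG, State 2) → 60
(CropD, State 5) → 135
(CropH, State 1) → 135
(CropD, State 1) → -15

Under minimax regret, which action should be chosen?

Column bests: State 1=135, State 2=190, State 3=70, State 4=235, State 5=135.
CropH regrets: 0, 150, 20, 215, 80 → max 215
CropA regrets: 185, 80, 140, 230, 15 → max 230
CropD regrets: 150, 0, 20, 0, 0 → max 150
CropG regrets: 145, 130, 0, 40, 40 → max 145
CropE regrets: 120, 185, 60, 55, 5 → max 185
Smallest max regret = 145 → CropG.

CropG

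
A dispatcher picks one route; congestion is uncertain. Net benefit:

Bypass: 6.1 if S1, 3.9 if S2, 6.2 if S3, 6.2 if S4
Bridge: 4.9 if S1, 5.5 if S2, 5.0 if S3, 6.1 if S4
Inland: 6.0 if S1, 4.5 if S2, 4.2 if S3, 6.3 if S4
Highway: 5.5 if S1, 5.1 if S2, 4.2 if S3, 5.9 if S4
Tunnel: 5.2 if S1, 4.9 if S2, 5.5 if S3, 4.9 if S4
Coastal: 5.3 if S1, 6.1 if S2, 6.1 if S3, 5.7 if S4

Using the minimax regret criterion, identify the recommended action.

Column bests: S1=6.1, S2=6.1, S3=6.2, S4=6.3.
Bypass regrets: 0.0, 2.2, 0.0, 0.1 → max 2.2
Bridge regrets: 1.2, 0.6, 1.2, 0.2 → max 1.2
Inland regrets: 0.1, 1.6, 2.0, 0.0 → max 2.0
Highway regrets: 0.6, 1.0, 2.0, 0.4 → max 2.0
Tunnel regrets: 0.9, 1.2, 0.7, 1.4 → max 1.4
Coastal regrets: 0.8, 0.0, 0.1, 0.6 → max 0.8
Smallest max regret = 0.8 → Coastal.

Coastal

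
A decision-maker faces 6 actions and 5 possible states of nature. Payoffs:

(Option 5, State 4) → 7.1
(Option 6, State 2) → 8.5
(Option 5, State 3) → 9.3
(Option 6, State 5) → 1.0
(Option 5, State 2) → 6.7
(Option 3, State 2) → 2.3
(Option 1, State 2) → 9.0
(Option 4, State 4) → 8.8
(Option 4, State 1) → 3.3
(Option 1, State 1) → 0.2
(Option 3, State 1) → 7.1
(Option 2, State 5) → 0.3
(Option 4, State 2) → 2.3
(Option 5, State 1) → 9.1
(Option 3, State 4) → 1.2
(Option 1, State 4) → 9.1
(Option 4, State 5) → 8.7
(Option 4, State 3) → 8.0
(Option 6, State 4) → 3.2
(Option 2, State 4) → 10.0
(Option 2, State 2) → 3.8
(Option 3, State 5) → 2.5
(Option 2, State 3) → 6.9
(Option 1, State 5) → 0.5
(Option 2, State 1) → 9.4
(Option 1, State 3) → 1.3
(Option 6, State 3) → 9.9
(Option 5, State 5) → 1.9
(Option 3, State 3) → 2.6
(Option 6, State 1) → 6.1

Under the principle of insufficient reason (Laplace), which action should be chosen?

Row averages: Option 1=4.02, Option 2=6.08, Option 3=3.14, Option 4=6.22, Option 5=6.82, Option 6=5.74
Highest average = 6.82 → Option 5.

Option 5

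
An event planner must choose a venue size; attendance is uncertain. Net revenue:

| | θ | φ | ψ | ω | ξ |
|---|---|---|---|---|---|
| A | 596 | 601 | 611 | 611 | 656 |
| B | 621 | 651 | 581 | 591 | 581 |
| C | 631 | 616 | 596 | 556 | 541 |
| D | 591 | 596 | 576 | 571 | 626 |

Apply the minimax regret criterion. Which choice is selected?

Column bests: θ=631, φ=651, ψ=611, ω=611, ξ=656.
A regrets: 35, 50, 0, 0, 0 → max 50
B regrets: 10, 0, 30, 20, 75 → max 75
C regrets: 0, 35, 15, 55, 115 → max 115
D regrets: 40, 55, 35, 40, 30 → max 55
Smallest max regret = 50 → A.

A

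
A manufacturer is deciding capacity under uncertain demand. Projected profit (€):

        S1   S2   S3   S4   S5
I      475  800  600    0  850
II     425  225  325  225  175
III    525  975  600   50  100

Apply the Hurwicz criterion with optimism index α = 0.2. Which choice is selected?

I: 0.2·850 + 0.8·0 = 170
II: 0.2·425 + 0.8·175 = 225
III: 0.2·975 + 0.8·50 = 235
Highest Hurwicz score = 235 → III.

III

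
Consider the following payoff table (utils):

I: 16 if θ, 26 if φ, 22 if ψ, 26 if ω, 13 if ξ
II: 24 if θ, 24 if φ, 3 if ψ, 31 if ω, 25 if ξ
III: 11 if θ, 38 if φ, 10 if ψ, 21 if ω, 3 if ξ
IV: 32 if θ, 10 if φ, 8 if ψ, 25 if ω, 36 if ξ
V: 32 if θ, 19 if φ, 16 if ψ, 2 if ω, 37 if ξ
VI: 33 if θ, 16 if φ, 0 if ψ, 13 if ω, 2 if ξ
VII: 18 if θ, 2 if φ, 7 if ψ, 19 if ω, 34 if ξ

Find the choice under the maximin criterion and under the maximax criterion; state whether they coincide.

Row minima: I=13, II=3, III=3, IV=8, V=2, VI=0, VII=2
Best worst-case = 13 → I.
Row maxima: I=26, II=31, III=38, IV=36, V=37, VI=33, VII=34
Best best-case = 38 → III.

maximin → I; maximax → III (disagree)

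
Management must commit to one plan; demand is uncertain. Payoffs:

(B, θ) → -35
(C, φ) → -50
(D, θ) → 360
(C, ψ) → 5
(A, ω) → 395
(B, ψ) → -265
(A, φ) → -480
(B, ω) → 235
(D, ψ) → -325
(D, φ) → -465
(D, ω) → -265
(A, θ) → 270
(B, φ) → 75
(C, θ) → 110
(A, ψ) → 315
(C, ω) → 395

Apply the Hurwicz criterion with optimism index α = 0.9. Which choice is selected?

C

A: 0.9·395 + 0.1·(-480) = 307.5
B: 0.9·235 + 0.1·(-265) = 185
C: 0.9·395 + 0.1·(-50) = 350.5
D: 0.9·360 + 0.1·(-465) = 277.5
Highest Hurwicz score = 350.5 → C.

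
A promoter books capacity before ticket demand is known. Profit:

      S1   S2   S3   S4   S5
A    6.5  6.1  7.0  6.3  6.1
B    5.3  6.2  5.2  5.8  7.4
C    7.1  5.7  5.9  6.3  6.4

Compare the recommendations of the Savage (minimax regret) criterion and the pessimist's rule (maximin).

minimax regret → C; maximin → A (disagree)

Column bests: S1=7.1, S2=6.2, S3=7.0, S4=6.3, S5=7.4.
A regrets: 0.6, 0.1, 0.0, 0.0, 1.3 → max 1.3
B regrets: 1.8, 0.0, 1.8, 0.5, 0.0 → max 1.8
C regrets: 0.0, 0.5, 1.1, 0.0, 1.0 → max 1.1
Smallest max regret = 1.1 → C.
Row minima: A=6.1, B=5.2, C=5.7
Best worst-case = 6.1 → A.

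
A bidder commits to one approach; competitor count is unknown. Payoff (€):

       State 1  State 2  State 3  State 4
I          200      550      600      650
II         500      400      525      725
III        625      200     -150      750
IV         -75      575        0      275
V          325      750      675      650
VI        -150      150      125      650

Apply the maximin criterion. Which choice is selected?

II

Row minima: I=200, II=400, III=-150, IV=-75, V=325, VI=-150
Best worst-case = 400 → II.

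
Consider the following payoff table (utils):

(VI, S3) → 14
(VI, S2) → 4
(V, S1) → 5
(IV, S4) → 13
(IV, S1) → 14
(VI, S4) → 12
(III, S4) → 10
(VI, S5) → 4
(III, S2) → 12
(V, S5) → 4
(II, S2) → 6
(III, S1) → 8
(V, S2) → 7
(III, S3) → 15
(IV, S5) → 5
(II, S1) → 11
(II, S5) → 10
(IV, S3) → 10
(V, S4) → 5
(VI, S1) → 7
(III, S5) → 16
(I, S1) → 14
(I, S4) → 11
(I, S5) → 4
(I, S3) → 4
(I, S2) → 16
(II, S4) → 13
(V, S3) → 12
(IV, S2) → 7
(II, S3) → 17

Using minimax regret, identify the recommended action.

Column bests: S1=14, S2=16, S3=17, S4=13, S5=16.
I regrets: 0, 0, 13, 2, 12 → max 13
II regrets: 3, 10, 0, 0, 6 → max 10
III regrets: 6, 4, 2, 3, 0 → max 6
IV regrets: 0, 9, 7, 0, 11 → max 11
V regrets: 9, 9, 5, 8, 12 → max 12
VI regrets: 7, 12, 3, 1, 12 → max 12
Smallest max regret = 6 → III.

III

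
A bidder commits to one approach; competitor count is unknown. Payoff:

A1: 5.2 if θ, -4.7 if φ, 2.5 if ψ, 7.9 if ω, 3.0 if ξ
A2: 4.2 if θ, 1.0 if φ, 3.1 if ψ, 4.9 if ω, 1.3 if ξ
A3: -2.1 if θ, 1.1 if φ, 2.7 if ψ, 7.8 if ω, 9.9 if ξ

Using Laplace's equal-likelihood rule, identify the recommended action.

A3

Row averages: A1=2.78, A2=2.9, A3=3.88
Highest average = 3.88 → A3.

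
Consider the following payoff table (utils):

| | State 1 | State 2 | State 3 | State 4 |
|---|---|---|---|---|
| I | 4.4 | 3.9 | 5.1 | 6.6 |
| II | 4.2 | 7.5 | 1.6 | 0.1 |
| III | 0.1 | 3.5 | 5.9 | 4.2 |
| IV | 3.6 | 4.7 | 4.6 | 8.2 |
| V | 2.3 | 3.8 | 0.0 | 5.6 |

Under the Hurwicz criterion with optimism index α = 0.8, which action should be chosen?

IV

I: 0.8·6.6 + 0.2·3.9 = 6.06
II: 0.8·7.5 + 0.2·0.1 = 6.02
III: 0.8·5.9 + 0.2·0.1 = 4.74
IV: 0.8·8.2 + 0.2·3.6 = 7.28
V: 0.8·5.6 + 0.2·0.0 = 4.48
Highest Hurwicz score = 7.28 → IV.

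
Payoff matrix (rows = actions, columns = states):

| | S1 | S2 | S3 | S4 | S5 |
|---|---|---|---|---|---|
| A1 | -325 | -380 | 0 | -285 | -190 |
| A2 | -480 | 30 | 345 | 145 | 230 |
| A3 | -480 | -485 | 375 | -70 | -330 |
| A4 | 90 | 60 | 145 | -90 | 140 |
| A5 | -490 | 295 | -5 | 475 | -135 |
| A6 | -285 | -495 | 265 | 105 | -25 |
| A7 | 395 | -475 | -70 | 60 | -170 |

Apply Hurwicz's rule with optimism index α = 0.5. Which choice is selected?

A4

A1: 0.5·0 + 0.5·(-380) = -190
A2: 0.5·345 + 0.5·(-480) = -67.5
A3: 0.5·375 + 0.5·(-485) = -55
A4: 0.5·145 + 0.5·(-90) = 27.5
A5: 0.5·475 + 0.5·(-490) = -7.5
A6: 0.5·265 + 0.5·(-495) = -115
A7: 0.5·395 + 0.5·(-475) = -40
Highest Hurwicz score = 27.5 → A4.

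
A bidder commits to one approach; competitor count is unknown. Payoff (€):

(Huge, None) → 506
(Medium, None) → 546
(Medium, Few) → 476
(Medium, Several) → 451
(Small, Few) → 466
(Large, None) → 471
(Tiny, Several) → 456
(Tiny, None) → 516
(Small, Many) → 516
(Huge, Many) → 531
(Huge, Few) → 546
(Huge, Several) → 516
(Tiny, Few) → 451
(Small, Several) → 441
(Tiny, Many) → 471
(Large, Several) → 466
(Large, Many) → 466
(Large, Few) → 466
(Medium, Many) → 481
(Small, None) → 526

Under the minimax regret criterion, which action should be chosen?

Huge

Column bests: None=546, Few=546, Several=516, Many=531.
Tiny regrets: 30, 95, 60, 60 → max 95
Small regrets: 20, 80, 75, 15 → max 80
Medium regrets: 0, 70, 65, 50 → max 70
Large regrets: 75, 80, 50, 65 → max 80
Huge regrets: 40, 0, 0, 0 → max 40
Smallest max regret = 40 → Huge.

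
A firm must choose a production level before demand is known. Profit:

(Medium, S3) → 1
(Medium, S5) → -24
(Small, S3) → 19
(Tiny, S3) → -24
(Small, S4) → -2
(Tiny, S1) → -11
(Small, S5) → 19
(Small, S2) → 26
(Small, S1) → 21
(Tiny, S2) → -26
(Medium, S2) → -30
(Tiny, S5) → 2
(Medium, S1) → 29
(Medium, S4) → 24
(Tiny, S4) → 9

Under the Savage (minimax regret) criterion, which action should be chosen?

Small

Column bests: S1=29, S2=26, S3=19, S4=24, S5=19.
Tiny regrets: 40, 52, 43, 15, 17 → max 52
Small regrets: 8, 0, 0, 26, 0 → max 26
Medium regrets: 0, 56, 18, 0, 43 → max 56
Smallest max regret = 26 → Small.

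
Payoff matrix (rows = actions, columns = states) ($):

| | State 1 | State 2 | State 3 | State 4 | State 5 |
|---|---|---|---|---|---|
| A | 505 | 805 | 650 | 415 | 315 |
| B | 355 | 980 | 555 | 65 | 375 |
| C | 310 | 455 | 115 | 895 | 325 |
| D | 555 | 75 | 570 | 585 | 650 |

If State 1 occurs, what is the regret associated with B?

Best payoff under State 1 is 555.
Regret = 555 − 355 = 200.

200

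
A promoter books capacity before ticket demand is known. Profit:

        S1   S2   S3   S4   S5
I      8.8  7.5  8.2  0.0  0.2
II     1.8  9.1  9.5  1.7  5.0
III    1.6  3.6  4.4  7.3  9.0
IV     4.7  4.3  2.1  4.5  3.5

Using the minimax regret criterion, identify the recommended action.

II

Column bests: S1=8.8, S2=9.1, S3=9.5, S4=7.3, S5=9.0.
I regrets: 0.0, 1.6, 1.3, 7.3, 8.8 → max 8.8
II regrets: 7.0, 0.0, 0.0, 5.6, 4.0 → max 7.0
III regrets: 7.2, 5.5, 5.1, 0.0, 0.0 → max 7.2
IV regrets: 4.1, 4.8, 7.4, 2.8, 5.5 → max 7.4
Smallest max regret = 7.0 → II.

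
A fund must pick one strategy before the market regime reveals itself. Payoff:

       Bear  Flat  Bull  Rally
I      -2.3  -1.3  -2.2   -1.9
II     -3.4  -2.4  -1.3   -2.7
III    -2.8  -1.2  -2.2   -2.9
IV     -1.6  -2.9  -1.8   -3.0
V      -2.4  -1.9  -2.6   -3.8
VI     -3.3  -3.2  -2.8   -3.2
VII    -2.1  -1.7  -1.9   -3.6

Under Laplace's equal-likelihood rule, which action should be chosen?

I

Row averages: I=-1.925, II=-2.45, III=-2.275, IV=-2.325, V=-2.675, VI=-3.125, VII=-2.325
Highest average = -1.925 → I.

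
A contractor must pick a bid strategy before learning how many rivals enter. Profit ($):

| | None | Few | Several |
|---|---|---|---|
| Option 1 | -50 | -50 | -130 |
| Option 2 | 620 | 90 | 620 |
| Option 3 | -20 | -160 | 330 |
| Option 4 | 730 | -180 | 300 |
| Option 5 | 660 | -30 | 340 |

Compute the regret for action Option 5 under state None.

70

Best payoff under None is 730.
Regret = 730 − 660 = 70.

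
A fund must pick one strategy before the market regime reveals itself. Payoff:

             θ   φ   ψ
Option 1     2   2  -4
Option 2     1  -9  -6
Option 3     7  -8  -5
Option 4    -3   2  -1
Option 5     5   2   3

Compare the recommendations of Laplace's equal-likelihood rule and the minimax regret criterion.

Row averages: Option 1=0, Option 2=-14/3, Option 3=-2, Option 4=-2/3, Option 5=10/3
Highest average = 10/3 → Option 5.
Column bests: θ=7, φ=2, ψ=3.
Option 1 regrets: 5, 0, 7 → max 7
Option 2 regrets: 6, 11, 9 → max 11
Option 3 regrets: 0, 10, 8 → max 10
Option 4 regrets: 10, 0, 4 → max 10
Option 5 regrets: 2, 0, 0 → max 2
Smallest max regret = 2 → Option 5.

laplace → Option 5; minimax regret → Option 5 (agree)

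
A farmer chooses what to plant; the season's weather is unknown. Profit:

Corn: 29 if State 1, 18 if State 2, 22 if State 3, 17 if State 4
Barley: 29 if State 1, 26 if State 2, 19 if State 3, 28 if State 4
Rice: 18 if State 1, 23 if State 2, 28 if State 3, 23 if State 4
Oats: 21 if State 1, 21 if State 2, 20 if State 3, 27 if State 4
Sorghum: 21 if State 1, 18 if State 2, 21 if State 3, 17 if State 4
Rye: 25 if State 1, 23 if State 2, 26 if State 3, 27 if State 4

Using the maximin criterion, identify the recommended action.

Rye

Row minima: Corn=17, Barley=19, Rice=18, Oats=20, Sorghum=17, Rye=23
Best worst-case = 23 → Rye.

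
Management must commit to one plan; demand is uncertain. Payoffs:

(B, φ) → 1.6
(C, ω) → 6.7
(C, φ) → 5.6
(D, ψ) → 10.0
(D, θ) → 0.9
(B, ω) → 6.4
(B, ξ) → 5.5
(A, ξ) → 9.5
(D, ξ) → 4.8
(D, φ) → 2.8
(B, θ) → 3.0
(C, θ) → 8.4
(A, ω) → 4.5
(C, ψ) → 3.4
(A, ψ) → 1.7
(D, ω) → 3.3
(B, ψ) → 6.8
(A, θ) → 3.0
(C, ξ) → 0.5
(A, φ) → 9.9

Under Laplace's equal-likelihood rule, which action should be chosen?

Row averages: A=5.72, B=4.66, C=4.92, D=4.36
Highest average = 5.72 → A.

A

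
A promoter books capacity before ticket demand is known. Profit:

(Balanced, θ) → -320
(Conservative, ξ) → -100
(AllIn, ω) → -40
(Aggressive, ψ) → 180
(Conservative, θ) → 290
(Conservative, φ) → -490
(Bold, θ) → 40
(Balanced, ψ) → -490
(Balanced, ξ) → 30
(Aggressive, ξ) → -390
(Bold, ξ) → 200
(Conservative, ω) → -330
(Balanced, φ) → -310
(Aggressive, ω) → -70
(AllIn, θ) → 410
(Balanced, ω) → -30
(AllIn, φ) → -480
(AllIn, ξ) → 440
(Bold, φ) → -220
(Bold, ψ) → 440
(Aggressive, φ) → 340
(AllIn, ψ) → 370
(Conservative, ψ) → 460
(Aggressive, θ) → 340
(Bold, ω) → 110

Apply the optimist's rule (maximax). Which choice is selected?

Row maxima: Conservative=460, Balanced=30, Aggressive=340, Bold=440, AllIn=440
Best best-case = 460 → Conservative.

Conservative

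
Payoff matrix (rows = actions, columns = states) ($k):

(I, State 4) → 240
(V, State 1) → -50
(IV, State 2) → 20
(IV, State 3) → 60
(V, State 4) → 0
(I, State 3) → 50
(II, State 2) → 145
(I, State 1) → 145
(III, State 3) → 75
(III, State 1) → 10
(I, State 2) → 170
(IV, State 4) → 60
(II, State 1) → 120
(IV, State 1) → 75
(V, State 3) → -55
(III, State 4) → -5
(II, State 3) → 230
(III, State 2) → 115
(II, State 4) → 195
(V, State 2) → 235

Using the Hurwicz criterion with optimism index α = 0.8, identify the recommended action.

II

I: 0.8·240 + 0.2·50 = 202
II: 0.8·230 + 0.2·120 = 208
III: 0.8·115 + 0.2·(-5) = 91
IV: 0.8·75 + 0.2·20 = 64
V: 0.8·235 + 0.2·(-55) = 177
Highest Hurwicz score = 208 → II.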